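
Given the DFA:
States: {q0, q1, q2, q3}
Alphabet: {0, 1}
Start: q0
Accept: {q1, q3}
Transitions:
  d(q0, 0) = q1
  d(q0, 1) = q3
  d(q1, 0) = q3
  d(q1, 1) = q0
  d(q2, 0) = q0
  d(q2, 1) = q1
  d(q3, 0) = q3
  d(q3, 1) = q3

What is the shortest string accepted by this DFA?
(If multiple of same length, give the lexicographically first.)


BFS by string length (lex-first path to each state shown):
  len 0: q0<-""
  len 1: q1<-"0", q3<-"1"
Found accept state at length 1.

"0"


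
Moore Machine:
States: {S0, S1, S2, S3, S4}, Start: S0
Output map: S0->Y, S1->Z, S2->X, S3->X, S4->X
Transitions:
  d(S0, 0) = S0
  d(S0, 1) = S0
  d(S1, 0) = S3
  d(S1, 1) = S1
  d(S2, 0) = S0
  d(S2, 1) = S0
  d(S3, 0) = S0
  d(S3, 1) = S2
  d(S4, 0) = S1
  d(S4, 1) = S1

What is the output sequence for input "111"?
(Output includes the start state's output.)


Start: S0 (output Y)
  --1--> S0 (output Y)
  --1--> S0 (output Y)
  --1--> S0 (output Y)

"YYYY"


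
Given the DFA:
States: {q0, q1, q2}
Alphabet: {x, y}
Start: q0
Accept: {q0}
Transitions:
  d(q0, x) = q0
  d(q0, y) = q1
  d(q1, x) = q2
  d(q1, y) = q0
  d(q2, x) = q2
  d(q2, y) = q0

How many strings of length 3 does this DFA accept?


Enumerating all length-3 strings:
  "xxx" -> q0 [accept]
  "xxy" -> q1 [reject]
  "xyx" -> q2 [reject]
  "xyy" -> q0 [accept]
  "yxx" -> q2 [reject]
  "yxy" -> q0 [accept]
  "yyx" -> q0 [accept]
  "yyy" -> q1 [reject]

4 out of 8


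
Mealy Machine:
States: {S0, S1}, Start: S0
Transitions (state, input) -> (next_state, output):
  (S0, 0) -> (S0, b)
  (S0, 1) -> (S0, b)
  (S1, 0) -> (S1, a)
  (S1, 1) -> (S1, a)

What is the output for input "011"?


Step-by-step:
  (S0, 0) -> (S0, b)
  (S0, 1) -> (S0, b)
  (S0, 1) -> (S0, b)

"bbb"


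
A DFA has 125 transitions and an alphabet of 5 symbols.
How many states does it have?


Each state has exactly one transition per symbol.
states = transitions / |alphabet| = 125 / 5 = 25

25


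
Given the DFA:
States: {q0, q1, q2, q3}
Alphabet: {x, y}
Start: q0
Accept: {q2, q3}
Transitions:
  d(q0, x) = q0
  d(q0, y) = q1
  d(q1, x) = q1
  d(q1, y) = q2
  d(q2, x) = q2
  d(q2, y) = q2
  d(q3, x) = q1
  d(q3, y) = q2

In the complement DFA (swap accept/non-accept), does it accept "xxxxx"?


Trace: q0 -> q0 -> q0 -> q0 -> q0 -> q0
Final: q0
Original accept: {q2, q3}
Complement: q0 is not in original accept

Yes, complement accepts (original rejects)


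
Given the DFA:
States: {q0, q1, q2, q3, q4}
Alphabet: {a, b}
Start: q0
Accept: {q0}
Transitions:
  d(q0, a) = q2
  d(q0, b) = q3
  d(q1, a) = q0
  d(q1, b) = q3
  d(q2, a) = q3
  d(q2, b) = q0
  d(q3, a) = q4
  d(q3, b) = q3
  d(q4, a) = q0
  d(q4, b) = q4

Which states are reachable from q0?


BFS from q0:
  layer 0: {q0}
  layer 1: {q2, q3}
  layer 2: {q4}

{q0, q2, q3, q4}


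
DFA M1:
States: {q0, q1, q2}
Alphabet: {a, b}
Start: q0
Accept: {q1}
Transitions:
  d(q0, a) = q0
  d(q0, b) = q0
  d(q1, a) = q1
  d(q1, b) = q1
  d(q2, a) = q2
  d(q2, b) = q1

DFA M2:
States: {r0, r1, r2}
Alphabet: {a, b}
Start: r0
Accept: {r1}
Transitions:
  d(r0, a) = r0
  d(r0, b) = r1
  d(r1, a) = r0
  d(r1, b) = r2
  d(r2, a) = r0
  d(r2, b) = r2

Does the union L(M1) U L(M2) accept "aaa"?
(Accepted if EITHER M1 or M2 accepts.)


M1: final=q0 accepted=False
M2: final=r0 accepted=False

No, union rejects (neither accepts)


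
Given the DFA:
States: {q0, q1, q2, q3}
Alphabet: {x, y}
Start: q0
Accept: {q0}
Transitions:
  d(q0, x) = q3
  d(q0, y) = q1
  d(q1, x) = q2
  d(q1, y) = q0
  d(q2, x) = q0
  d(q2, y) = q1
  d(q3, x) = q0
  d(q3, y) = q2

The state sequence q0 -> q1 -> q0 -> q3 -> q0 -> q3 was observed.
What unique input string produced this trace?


Trace back each transition to find the symbol:
  q0 --[y]--> q1
  q1 --[y]--> q0
  q0 --[x]--> q3
  q3 --[x]--> q0
  q0 --[x]--> q3

"yyxxx"


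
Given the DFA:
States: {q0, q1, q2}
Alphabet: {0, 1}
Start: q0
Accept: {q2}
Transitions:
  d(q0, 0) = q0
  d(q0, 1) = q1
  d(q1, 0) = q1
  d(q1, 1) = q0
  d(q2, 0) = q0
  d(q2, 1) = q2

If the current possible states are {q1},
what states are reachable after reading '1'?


Apply transition on '1' from each current state:
  d(q1, 1) = q0

{q0}


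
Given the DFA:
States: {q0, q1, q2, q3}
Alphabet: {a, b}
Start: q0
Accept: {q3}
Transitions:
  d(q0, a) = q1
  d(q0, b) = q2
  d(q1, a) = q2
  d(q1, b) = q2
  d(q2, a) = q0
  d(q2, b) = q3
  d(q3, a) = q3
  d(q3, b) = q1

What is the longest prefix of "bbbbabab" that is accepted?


Run the DFA, marking each prefix where the state is accepting:
  "" -> q0 [reject]
  "b" -> q2 [reject]
  "bb" -> q3 [accept]
  "bbb" -> q1 [reject]
  "bbbb" -> q2 [reject]
  "bbbba" -> q0 [reject]
  "bbbbab" -> q2 [reject]
  "bbbbaba" -> q0 [reject]
  "bbbbabab" -> q2 [reject]

"bb"


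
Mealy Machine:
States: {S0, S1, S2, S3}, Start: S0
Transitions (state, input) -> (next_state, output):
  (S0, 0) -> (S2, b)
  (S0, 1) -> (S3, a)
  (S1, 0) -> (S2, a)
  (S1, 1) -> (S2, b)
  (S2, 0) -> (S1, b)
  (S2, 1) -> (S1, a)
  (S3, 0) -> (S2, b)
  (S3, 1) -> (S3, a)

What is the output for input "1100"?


Step-by-step:
  (S0, 1) -> (S3, a)
  (S3, 1) -> (S3, a)
  (S3, 0) -> (S2, b)
  (S2, 0) -> (S1, b)

"aabb"


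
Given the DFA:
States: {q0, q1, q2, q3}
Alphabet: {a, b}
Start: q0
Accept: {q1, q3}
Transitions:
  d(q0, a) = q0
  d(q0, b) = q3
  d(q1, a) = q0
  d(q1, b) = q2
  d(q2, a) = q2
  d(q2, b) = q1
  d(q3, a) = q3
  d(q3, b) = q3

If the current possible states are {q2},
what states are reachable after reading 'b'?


Apply transition on 'b' from each current state:
  d(q2, b) = q1

{q1}


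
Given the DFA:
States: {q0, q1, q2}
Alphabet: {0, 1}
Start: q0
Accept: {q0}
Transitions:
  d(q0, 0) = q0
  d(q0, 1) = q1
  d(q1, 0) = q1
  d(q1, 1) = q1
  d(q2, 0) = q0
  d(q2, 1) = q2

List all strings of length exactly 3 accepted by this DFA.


All strings of length 3: 8 total
Accepted: 1

"000"


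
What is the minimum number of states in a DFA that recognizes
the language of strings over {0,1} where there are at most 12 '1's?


States: count = 0, 1, ..., 12 (all accepting; 13 states), plus a dead state for count > 12.
Total: 13 + 1 = 14.

14


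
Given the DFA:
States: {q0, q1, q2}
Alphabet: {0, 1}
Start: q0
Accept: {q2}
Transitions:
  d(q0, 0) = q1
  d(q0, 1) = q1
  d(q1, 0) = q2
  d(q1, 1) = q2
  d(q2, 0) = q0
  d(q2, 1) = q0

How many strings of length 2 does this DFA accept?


Enumerating all length-2 strings:
  "00" -> q2 [accept]
  "01" -> q2 [accept]
  "10" -> q2 [accept]
  "11" -> q2 [accept]

4 out of 4


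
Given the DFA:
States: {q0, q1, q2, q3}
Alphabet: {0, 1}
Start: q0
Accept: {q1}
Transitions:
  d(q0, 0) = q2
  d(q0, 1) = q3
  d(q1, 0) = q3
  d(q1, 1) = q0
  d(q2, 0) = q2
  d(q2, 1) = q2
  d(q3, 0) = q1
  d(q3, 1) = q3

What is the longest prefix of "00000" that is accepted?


Run the DFA, marking each prefix where the state is accepting:
  "" -> q0 [reject]
  "0" -> q2 [reject]
  "00" -> q2 [reject]
  "000" -> q2 [reject]
  "0000" -> q2 [reject]
  "00000" -> q2 [reject]

No prefix is accepted


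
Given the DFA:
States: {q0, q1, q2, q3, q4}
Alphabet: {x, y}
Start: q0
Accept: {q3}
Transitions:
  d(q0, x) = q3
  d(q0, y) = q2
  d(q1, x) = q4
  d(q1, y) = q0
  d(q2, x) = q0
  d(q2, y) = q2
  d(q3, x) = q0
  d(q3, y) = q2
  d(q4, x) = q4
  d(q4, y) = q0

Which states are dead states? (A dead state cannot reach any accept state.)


Forward reachability from each state:
  q0 -> reaches accept state q3 (live)
  q1 -> reaches accept state q3 (live)
  q2 -> reaches accept state q3 (live)
  q3 -> reaches accept state q3 (live)
  q4 -> reaches accept state q3 (live)

None (all states can reach an accept state)


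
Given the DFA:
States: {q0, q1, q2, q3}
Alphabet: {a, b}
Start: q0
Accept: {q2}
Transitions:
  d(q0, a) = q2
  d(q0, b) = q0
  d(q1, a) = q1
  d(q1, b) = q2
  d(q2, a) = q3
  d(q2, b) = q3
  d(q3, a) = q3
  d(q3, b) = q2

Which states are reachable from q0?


BFS from q0:
  layer 0: {q0}
  layer 1: {q2}
  layer 2: {q3}

{q0, q2, q3}


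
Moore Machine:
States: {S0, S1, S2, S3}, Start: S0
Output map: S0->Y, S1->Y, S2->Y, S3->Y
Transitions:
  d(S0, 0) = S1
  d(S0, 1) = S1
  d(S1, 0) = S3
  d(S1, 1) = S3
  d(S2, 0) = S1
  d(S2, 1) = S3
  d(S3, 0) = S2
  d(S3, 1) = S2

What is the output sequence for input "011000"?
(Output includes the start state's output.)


Start: S0 (output Y)
  --0--> S1 (output Y)
  --1--> S3 (output Y)
  --1--> S2 (output Y)
  --0--> S1 (output Y)
  --0--> S3 (output Y)
  --0--> S2 (output Y)

"YYYYYYY"


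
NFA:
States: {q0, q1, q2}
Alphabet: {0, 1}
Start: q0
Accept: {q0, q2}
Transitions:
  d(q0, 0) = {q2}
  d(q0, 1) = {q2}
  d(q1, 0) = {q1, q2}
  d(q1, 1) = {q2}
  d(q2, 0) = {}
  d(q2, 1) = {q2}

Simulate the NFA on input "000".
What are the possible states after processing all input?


Start: {q0}
  --0--> {q2}
  --0--> {}
  --0--> {}

{} (empty set, no valid transitions)


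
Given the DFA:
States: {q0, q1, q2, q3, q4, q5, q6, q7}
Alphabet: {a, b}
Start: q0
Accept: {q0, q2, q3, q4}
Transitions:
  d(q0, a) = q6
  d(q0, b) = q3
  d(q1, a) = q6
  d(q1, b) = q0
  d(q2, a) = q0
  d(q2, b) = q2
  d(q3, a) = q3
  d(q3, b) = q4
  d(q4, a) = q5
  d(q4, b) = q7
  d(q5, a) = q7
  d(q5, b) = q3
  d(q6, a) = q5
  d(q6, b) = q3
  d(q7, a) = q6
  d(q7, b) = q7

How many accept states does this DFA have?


Accept states listed: {q0, q2, q3, q4}
Counting: q0(1) q2(2) q3(3) q4(4)

4


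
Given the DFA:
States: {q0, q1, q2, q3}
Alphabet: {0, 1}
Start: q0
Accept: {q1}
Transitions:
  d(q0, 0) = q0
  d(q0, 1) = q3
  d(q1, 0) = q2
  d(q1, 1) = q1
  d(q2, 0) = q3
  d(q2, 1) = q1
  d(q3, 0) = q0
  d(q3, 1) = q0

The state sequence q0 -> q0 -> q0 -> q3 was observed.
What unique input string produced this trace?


Trace back each transition to find the symbol:
  q0 --[0]--> q0
  q0 --[0]--> q0
  q0 --[1]--> q3

"001"


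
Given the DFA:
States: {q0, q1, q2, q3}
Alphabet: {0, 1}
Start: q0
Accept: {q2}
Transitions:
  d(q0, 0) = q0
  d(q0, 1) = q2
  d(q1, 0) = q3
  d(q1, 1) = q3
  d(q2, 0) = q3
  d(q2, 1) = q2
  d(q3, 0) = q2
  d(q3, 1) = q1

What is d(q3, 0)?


Looking up transition d(q3, 0)

q2


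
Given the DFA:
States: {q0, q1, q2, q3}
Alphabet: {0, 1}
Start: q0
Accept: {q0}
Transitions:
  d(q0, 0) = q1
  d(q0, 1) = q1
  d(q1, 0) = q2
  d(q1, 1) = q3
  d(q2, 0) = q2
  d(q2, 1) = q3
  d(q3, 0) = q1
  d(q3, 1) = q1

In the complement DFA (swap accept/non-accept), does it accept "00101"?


Trace: q0 -> q1 -> q2 -> q3 -> q1 -> q3
Final: q3
Original accept: {q0}
Complement: q3 is not in original accept

Yes, complement accepts (original rejects)


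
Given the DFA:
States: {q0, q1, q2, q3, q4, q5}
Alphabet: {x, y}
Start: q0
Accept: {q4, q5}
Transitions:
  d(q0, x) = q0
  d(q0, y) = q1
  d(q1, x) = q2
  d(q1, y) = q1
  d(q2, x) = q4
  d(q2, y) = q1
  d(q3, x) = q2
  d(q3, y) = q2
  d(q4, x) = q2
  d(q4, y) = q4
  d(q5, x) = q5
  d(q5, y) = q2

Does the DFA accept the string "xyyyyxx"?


Trace: q0 -> q0 -> q1 -> q1 -> q1 -> q1 -> q2 -> q4
Final state: q4
Accept states: {q4, q5}

Yes, accepted (final state q4 is an accept state)


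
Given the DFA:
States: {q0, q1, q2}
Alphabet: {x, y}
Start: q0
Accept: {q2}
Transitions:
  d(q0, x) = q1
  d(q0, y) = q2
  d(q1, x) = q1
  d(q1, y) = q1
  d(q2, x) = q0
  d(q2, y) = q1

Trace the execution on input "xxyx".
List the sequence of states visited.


Input: xxyx
d(q0, x) = q1
d(q1, x) = q1
d(q1, y) = q1
d(q1, x) = q1


q0 -> q1 -> q1 -> q1 -> q1


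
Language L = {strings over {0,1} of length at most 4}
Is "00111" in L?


length = 5

No, "00111" is not in L


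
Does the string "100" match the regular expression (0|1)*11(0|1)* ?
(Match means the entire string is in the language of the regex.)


|string| = 3; first = '1'; last = '0'

No, "100" does not match (0|1)*11(0|1)*


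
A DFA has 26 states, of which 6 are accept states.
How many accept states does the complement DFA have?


Complement swaps accept and non-accept states.
26 - 6 = 20

20


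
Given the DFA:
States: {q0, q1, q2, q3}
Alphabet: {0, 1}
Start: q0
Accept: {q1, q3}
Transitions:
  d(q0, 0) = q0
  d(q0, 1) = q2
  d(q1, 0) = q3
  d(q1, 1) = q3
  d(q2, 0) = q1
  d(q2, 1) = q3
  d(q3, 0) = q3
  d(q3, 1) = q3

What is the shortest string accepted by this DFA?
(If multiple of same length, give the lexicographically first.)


BFS by string length (lex-first path to each state shown):
  len 0: q0<-""
  len 1: q0<-"0", q2<-"1"
  len 2: q0<-"00", q1<-"10", q2<-"01", q3<-"11"
Found accept state at length 2.

"10"


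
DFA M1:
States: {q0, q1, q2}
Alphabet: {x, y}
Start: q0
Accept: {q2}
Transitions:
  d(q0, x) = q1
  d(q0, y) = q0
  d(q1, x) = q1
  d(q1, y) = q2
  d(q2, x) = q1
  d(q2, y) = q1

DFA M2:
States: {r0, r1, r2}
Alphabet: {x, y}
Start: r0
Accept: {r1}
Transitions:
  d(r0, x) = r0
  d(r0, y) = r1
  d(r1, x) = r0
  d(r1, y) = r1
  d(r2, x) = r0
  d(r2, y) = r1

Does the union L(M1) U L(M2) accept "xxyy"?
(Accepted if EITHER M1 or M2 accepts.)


M1: final=q1 accepted=False
M2: final=r1 accepted=True

Yes, union accepts


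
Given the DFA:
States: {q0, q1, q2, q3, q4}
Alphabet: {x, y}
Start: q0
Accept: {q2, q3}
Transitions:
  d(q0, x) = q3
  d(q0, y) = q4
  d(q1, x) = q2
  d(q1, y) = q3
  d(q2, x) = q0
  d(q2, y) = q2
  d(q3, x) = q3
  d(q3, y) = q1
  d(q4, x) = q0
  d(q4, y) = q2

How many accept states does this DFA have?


Accept states listed: {q2, q3}
Counting: q2(1) q3(2)

2


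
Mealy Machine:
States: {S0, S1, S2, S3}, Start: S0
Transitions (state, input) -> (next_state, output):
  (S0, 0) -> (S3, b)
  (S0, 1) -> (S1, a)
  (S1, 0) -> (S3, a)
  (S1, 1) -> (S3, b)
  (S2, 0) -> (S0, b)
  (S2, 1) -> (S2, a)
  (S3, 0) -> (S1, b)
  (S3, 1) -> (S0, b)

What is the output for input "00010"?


Step-by-step:
  (S0, 0) -> (S3, b)
  (S3, 0) -> (S1, b)
  (S1, 0) -> (S3, a)
  (S3, 1) -> (S0, b)
  (S0, 0) -> (S3, b)

"bbabb"


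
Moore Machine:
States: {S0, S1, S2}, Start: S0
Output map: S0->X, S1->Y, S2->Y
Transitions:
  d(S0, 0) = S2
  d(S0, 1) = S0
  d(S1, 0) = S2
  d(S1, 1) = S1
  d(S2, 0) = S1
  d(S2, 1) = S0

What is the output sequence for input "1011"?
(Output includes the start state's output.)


Start: S0 (output X)
  --1--> S0 (output X)
  --0--> S2 (output Y)
  --1--> S0 (output X)
  --1--> S0 (output X)

"XXYXX"


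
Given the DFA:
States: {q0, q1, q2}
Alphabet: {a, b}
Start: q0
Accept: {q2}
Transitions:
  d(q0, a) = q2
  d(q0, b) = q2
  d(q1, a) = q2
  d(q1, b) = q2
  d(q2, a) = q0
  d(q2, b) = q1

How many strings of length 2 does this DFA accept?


Enumerating all length-2 strings:
  "aa" -> q0 [reject]
  "ab" -> q1 [reject]
  "ba" -> q0 [reject]
  "bb" -> q1 [reject]

0 out of 4


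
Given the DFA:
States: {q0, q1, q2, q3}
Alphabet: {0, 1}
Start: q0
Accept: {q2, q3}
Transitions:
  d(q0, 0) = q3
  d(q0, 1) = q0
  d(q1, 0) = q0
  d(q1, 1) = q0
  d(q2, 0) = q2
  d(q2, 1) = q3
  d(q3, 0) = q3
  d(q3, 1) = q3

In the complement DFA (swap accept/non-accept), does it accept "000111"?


Trace: q0 -> q3 -> q3 -> q3 -> q3 -> q3 -> q3
Final: q3
Original accept: {q2, q3}
Complement: q3 is in original accept

No, complement rejects (original accepts)


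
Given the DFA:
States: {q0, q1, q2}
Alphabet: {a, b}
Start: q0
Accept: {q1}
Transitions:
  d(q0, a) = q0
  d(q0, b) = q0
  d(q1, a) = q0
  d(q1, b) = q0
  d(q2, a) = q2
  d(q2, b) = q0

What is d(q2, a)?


Looking up transition d(q2, a)

q2


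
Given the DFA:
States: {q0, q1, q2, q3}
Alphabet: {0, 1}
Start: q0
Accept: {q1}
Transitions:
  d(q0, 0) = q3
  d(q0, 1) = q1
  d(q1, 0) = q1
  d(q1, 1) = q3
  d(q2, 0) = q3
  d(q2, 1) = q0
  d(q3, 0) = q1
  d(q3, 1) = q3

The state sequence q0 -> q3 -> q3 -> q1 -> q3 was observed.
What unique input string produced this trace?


Trace back each transition to find the symbol:
  q0 --[0]--> q3
  q3 --[1]--> q3
  q3 --[0]--> q1
  q1 --[1]--> q3

"0101"


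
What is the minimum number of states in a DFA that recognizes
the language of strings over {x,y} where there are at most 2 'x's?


States: count = 0, 1, ..., 2 (all accepting; 3 states), plus a dead state for count > 2.
Total: 3 + 1 = 4.

4


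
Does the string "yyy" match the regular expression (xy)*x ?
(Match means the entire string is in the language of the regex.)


|string| = 3; first = 'y'; last = 'y'

No, "yyy" does not match (xy)*x


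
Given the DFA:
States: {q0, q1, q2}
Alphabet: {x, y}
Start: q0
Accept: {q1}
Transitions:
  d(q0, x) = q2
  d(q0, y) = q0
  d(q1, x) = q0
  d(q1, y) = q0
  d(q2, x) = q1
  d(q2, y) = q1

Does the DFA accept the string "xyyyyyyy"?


Trace: q0 -> q2 -> q1 -> q0 -> q0 -> q0 -> q0 -> q0 -> q0
Final state: q0
Accept states: {q1}

No, rejected (final state q0 is not an accept state)


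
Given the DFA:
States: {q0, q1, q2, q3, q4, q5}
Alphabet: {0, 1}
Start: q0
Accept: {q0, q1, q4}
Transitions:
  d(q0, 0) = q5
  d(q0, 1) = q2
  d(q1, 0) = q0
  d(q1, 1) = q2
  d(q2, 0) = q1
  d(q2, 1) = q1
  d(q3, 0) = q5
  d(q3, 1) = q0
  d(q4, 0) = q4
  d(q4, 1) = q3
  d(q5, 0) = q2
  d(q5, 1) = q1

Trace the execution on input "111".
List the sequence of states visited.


Input: 111
d(q0, 1) = q2
d(q2, 1) = q1
d(q1, 1) = q2


q0 -> q2 -> q1 -> q2


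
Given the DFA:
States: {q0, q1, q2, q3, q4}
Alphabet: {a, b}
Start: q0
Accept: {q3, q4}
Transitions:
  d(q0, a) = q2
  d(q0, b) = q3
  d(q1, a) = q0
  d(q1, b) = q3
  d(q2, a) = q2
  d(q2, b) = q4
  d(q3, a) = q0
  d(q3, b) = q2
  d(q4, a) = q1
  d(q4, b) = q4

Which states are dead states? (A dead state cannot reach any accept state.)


Forward reachability from each state:
  q0 -> reaches accept state q3 (live)
  q1 -> reaches accept state q3 (live)
  q2 -> reaches accept state q3 (live)
  q3 -> reaches accept state q3 (live)
  q4 -> reaches accept state q3 (live)

None (all states can reach an accept state)


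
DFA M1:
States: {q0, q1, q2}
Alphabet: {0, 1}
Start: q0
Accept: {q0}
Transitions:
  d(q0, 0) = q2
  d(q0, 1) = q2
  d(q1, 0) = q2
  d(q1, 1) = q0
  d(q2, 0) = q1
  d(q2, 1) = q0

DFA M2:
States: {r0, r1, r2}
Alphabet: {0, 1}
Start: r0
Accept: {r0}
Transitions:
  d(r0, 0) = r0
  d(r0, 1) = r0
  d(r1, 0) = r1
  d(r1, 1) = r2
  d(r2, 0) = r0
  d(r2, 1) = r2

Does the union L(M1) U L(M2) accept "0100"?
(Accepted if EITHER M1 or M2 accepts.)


M1: final=q1 accepted=False
M2: final=r0 accepted=True

Yes, union accepts


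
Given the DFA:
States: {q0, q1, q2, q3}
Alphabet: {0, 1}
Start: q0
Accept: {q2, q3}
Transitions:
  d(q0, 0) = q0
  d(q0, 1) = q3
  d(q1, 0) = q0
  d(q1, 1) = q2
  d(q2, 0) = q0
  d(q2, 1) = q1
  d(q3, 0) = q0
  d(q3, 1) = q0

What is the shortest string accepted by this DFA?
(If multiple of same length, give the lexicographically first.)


BFS by string length (lex-first path to each state shown):
  len 0: q0<-""
  len 1: q0<-"0", q3<-"1"
Found accept state at length 1.

"1"


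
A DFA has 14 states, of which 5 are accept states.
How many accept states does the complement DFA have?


Complement swaps accept and non-accept states.
14 - 5 = 9

9


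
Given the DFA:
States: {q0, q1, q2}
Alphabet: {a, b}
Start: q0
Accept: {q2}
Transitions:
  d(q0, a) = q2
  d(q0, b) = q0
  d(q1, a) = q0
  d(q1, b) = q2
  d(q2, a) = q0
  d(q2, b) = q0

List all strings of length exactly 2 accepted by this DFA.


All strings of length 2: 4 total
Accepted: 1

"ba"


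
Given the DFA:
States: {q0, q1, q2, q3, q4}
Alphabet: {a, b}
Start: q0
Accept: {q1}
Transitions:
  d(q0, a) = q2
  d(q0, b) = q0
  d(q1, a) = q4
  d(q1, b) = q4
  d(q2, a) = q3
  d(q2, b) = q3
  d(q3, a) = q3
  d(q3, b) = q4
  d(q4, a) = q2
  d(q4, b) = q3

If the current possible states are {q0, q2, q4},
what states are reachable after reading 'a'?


Apply transition on 'a' from each current state:
  d(q0, a) = q2
  d(q2, a) = q3
  d(q4, a) = q2

{q2, q3}


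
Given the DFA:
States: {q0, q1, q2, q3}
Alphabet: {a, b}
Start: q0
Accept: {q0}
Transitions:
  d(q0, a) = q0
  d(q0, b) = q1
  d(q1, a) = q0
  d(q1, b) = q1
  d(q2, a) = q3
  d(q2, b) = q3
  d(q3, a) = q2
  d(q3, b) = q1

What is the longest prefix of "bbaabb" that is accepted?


Run the DFA, marking each prefix where the state is accepting:
  "" -> q0 [accept]
  "b" -> q1 [reject]
  "bb" -> q1 [reject]
  "bba" -> q0 [accept]
  "bbaa" -> q0 [accept]
  "bbaab" -> q1 [reject]
  "bbaabb" -> q1 [reject]

"bbaa"


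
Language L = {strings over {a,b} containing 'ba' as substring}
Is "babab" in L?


'ba' occurs at index 0

Yes, "babab" is in L


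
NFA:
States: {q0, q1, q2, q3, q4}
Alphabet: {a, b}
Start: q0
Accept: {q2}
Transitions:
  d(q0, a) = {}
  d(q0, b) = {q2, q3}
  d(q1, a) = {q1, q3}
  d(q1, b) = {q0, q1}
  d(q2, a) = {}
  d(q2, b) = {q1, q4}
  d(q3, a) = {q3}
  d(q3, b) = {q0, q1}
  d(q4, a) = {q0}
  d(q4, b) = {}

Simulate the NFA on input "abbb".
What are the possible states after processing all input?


Start: {q0}
  --a--> {}
  --b--> {}
  --b--> {}
  --b--> {}

{} (empty set, no valid transitions)


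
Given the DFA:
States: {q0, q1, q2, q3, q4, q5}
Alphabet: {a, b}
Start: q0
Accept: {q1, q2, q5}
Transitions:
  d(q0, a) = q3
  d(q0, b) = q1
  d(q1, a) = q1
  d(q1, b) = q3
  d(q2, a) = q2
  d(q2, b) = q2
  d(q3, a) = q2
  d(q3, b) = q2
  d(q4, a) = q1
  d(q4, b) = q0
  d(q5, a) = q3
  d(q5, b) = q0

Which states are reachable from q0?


BFS from q0:
  layer 0: {q0}
  layer 1: {q1, q3}
  layer 2: {q2}

{q0, q1, q2, q3}


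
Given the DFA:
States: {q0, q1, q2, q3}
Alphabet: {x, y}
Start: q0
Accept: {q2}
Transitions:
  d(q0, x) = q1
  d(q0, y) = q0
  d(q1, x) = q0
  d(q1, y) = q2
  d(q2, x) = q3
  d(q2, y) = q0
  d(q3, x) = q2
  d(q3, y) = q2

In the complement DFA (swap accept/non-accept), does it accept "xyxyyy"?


Trace: q0 -> q1 -> q2 -> q3 -> q2 -> q0 -> q0
Final: q0
Original accept: {q2}
Complement: q0 is not in original accept

Yes, complement accepts (original rejects)


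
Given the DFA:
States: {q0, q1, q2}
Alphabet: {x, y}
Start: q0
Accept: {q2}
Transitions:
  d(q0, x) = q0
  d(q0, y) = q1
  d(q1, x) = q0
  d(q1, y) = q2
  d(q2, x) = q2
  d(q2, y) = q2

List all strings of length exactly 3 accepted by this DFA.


All strings of length 3: 8 total
Accepted: 3

"xyy", "yyx", "yyy"


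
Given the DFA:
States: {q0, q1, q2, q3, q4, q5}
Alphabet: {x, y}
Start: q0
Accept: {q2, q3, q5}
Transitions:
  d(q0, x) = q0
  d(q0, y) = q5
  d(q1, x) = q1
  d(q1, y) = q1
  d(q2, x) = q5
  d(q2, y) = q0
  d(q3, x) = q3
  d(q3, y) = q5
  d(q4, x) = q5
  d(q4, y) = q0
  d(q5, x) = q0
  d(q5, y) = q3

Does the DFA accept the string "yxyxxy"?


Trace: q0 -> q5 -> q0 -> q5 -> q0 -> q0 -> q5
Final state: q5
Accept states: {q2, q3, q5}

Yes, accepted (final state q5 is an accept state)


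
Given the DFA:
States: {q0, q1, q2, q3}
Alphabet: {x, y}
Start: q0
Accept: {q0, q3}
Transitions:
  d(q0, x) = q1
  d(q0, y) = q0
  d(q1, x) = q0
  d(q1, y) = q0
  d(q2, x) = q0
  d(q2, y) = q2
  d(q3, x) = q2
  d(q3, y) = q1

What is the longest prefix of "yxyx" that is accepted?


Run the DFA, marking each prefix where the state is accepting:
  "" -> q0 [accept]
  "y" -> q0 [accept]
  "yx" -> q1 [reject]
  "yxy" -> q0 [accept]
  "yxyx" -> q1 [reject]

"yxy"


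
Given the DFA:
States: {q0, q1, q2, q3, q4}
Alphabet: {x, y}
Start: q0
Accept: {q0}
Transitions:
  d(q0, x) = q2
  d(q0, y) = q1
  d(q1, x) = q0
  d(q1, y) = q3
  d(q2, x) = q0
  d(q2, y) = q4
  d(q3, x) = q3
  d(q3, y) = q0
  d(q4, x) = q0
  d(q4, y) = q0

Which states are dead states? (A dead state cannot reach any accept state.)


Forward reachability from each state:
  q0 -> reaches accept state q0 (live)
  q1 -> reaches accept state q0 (live)
  q2 -> reaches accept state q0 (live)
  q3 -> reaches accept state q0 (live)
  q4 -> reaches accept state q0 (live)

None (all states can reach an accept state)


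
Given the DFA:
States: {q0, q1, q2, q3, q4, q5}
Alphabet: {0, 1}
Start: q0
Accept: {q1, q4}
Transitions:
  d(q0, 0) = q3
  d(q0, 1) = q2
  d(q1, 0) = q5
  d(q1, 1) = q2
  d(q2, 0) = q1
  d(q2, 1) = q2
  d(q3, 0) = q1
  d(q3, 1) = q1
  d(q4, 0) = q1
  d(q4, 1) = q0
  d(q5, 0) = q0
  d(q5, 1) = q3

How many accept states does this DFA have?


Accept states listed: {q1, q4}
Counting: q1(1) q4(2)

2


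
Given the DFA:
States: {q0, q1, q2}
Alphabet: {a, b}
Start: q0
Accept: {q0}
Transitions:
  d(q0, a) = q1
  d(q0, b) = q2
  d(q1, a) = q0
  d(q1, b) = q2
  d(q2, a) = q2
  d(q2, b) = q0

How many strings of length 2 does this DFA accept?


Enumerating all length-2 strings:
  "aa" -> q0 [accept]
  "ab" -> q2 [reject]
  "ba" -> q2 [reject]
  "bb" -> q0 [accept]

2 out of 4


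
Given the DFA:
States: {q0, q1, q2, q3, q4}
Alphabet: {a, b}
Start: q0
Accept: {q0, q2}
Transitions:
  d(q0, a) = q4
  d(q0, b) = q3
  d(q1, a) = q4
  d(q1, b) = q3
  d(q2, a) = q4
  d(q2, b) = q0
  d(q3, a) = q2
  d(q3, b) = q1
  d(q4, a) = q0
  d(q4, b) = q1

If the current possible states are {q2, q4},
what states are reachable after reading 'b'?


Apply transition on 'b' from each current state:
  d(q2, b) = q0
  d(q4, b) = q1

{q0, q1}


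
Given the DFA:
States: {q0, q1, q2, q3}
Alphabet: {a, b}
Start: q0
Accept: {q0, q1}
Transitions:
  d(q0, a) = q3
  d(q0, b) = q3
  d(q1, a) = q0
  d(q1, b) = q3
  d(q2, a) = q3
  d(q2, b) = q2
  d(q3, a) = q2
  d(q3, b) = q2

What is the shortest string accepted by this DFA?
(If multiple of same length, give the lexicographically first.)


BFS by string length (lex-first path to each state shown):
  len 0: q0<-""
Found accept state at length 0.

"" (empty string)


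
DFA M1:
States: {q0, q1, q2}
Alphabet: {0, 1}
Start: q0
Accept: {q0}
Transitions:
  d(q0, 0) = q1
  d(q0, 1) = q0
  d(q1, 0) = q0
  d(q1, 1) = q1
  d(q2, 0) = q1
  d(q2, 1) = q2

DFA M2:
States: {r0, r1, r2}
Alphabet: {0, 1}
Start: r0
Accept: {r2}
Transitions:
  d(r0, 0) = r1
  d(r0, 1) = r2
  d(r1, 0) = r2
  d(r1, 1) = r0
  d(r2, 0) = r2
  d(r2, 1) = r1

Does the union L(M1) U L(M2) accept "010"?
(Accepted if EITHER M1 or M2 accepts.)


M1: final=q0 accepted=True
M2: final=r1 accepted=False

Yes, union accepts


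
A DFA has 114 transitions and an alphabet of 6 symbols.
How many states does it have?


Each state has exactly one transition per symbol.
states = transitions / |alphabet| = 114 / 6 = 19

19


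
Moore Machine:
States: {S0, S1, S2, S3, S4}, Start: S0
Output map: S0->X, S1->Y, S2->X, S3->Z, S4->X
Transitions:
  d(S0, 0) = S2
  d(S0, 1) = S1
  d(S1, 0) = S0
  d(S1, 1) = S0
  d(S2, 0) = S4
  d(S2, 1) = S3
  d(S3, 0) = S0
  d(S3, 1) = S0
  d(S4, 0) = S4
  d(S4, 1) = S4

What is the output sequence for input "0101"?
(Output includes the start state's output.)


Start: S0 (output X)
  --0--> S2 (output X)
  --1--> S3 (output Z)
  --0--> S0 (output X)
  --1--> S1 (output Y)

"XXZXY"


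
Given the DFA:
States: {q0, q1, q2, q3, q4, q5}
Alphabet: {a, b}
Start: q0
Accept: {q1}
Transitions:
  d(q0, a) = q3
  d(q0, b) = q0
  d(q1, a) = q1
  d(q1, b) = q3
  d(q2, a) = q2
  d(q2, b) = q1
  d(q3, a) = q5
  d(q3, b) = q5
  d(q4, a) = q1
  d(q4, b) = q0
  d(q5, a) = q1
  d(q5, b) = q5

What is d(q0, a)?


Looking up transition d(q0, a)

q3


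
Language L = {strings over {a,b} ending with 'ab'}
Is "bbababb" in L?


last two symbols = 'bb'

No, "bbababb" is not in L


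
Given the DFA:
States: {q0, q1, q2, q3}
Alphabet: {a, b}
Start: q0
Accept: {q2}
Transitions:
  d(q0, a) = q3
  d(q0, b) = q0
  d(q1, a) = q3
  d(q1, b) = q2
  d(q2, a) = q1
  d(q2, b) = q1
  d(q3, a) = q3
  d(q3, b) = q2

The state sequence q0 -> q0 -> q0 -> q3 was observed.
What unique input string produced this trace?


Trace back each transition to find the symbol:
  q0 --[b]--> q0
  q0 --[b]--> q0
  q0 --[a]--> q3

"bba"


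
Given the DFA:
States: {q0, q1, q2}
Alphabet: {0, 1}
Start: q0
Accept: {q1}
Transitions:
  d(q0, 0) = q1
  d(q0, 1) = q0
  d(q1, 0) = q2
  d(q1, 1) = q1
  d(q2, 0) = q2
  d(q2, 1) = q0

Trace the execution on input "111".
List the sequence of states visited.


Input: 111
d(q0, 1) = q0
d(q0, 1) = q0
d(q0, 1) = q0


q0 -> q0 -> q0 -> q0


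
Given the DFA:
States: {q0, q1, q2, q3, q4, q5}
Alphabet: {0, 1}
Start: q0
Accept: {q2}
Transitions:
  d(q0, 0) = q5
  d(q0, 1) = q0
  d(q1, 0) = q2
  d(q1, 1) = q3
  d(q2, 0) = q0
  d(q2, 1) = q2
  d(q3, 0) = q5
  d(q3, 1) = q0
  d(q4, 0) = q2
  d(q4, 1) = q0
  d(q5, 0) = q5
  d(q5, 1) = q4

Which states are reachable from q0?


BFS from q0:
  layer 0: {q0}
  layer 1: {q5}
  layer 2: {q4}
  layer 3: {q2}

{q0, q2, q4, q5}


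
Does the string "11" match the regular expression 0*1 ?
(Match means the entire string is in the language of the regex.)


|string| = 2; first = '1'; last = '1'

No, "11" does not match 0*1


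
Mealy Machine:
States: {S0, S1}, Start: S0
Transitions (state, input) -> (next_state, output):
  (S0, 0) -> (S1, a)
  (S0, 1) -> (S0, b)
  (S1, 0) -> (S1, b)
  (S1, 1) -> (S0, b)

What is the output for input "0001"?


Step-by-step:
  (S0, 0) -> (S1, a)
  (S1, 0) -> (S1, b)
  (S1, 0) -> (S1, b)
  (S1, 1) -> (S0, b)

"abbb"


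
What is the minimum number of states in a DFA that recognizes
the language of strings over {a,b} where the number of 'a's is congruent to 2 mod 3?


States track (count of 'a') mod 3.
Need 3 states: one per remainder 0..2; accept = remainder 2.

3


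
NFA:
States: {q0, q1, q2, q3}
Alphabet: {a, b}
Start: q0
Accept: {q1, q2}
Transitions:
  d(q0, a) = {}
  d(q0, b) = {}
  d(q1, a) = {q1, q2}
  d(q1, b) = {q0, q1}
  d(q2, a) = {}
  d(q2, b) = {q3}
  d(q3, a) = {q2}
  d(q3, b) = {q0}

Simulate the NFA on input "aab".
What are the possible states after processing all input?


Start: {q0}
  --a--> {}
  --a--> {}
  --b--> {}

{} (empty set, no valid transitions)


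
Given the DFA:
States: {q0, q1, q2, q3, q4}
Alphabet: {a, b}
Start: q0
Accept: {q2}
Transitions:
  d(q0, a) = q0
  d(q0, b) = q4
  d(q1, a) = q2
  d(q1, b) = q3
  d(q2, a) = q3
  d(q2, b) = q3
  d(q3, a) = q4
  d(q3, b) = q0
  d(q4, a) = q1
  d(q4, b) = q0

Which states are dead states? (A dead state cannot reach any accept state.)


Forward reachability from each state:
  q0 -> reaches accept state q2 (live)
  q1 -> reaches accept state q2 (live)
  q2 -> reaches accept state q2 (live)
  q3 -> reaches accept state q2 (live)
  q4 -> reaches accept state q2 (live)

None (all states can reach an accept state)


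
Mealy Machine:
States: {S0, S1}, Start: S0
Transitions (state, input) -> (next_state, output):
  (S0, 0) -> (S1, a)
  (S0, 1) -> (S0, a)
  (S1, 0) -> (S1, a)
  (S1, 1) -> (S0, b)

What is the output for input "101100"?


Step-by-step:
  (S0, 1) -> (S0, a)
  (S0, 0) -> (S1, a)
  (S1, 1) -> (S0, b)
  (S0, 1) -> (S0, a)
  (S0, 0) -> (S1, a)
  (S1, 0) -> (S1, a)

"aabaaa"


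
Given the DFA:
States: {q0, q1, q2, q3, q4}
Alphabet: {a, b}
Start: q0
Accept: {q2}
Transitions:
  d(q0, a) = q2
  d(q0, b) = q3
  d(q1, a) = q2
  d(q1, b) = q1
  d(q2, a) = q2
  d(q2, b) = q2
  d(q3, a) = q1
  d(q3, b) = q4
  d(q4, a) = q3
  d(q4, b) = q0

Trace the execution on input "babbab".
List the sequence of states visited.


Input: babbab
d(q0, b) = q3
d(q3, a) = q1
d(q1, b) = q1
d(q1, b) = q1
d(q1, a) = q2
d(q2, b) = q2


q0 -> q3 -> q1 -> q1 -> q1 -> q2 -> q2


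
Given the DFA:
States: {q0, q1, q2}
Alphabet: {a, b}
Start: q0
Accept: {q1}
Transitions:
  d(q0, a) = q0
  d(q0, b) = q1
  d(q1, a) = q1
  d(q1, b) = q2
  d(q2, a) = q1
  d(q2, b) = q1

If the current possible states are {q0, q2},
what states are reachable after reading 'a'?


Apply transition on 'a' from each current state:
  d(q0, a) = q0
  d(q2, a) = q1

{q0, q1}


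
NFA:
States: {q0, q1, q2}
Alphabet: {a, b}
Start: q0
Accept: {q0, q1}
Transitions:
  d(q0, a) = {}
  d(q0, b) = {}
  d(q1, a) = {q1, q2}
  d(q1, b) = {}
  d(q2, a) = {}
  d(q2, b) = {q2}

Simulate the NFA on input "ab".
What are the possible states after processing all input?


Start: {q0}
  --a--> {}
  --b--> {}

{} (empty set, no valid transitions)


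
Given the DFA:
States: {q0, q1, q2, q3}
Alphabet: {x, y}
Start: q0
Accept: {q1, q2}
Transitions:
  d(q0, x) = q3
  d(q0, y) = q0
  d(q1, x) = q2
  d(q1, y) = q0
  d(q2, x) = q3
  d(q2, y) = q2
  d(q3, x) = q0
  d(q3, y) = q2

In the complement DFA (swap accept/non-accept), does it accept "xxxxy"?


Trace: q0 -> q3 -> q0 -> q3 -> q0 -> q0
Final: q0
Original accept: {q1, q2}
Complement: q0 is not in original accept

Yes, complement accepts (original rejects)


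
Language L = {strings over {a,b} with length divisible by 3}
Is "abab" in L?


length = 4; 4 mod 3 = 1

No, "abab" is not in L


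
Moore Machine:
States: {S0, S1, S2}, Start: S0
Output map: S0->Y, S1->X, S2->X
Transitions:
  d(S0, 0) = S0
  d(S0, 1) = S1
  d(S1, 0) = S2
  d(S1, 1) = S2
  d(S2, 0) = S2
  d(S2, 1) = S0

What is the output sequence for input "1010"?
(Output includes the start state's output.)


Start: S0 (output Y)
  --1--> S1 (output X)
  --0--> S2 (output X)
  --1--> S0 (output Y)
  --0--> S0 (output Y)

"YXXYY"


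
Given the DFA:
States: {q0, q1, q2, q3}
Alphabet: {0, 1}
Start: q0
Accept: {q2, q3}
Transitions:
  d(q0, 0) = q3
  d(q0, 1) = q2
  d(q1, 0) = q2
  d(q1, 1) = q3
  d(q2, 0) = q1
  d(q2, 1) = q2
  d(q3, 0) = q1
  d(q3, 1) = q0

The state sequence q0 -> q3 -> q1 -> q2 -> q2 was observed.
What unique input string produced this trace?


Trace back each transition to find the symbol:
  q0 --[0]--> q3
  q3 --[0]--> q1
  q1 --[0]--> q2
  q2 --[1]--> q2

"0001"


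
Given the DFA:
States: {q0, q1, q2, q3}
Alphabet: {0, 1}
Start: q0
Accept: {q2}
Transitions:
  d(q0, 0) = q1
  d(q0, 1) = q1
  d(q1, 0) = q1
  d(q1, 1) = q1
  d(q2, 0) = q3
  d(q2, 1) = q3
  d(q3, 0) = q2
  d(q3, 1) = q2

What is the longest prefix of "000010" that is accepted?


Run the DFA, marking each prefix where the state is accepting:
  "" -> q0 [reject]
  "0" -> q1 [reject]
  "00" -> q1 [reject]
  "000" -> q1 [reject]
  "0000" -> q1 [reject]
  "00001" -> q1 [reject]
  "000010" -> q1 [reject]

No prefix is accepted


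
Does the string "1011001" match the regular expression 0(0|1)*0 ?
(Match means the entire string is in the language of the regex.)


|string| = 7; first = '1'; last = '1'

No, "1011001" does not match 0(0|1)*0


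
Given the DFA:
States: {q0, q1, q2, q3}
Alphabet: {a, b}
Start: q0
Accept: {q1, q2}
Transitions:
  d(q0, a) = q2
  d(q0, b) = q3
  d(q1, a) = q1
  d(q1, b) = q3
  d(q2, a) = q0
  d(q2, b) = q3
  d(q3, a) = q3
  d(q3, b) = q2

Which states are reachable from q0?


BFS from q0:
  layer 0: {q0}
  layer 1: {q2, q3}

{q0, q2, q3}


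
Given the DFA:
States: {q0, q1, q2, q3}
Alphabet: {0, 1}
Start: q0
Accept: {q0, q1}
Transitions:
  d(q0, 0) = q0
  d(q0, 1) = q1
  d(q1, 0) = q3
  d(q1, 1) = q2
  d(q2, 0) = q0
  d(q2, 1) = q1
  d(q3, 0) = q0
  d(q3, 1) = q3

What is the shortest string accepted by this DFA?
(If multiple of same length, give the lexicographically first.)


BFS by string length (lex-first path to each state shown):
  len 0: q0<-""
Found accept state at length 0.

"" (empty string)


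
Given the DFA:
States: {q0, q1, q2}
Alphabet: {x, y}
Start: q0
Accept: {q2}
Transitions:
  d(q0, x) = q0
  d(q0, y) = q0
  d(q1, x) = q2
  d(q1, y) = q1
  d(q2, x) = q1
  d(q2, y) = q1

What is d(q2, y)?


Looking up transition d(q2, y)

q1


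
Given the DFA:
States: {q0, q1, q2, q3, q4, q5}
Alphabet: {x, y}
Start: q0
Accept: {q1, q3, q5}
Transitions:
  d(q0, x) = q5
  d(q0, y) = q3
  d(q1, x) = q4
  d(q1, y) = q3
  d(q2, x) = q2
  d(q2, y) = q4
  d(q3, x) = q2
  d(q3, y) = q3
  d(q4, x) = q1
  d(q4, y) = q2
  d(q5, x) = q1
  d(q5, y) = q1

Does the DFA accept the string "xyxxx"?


Trace: q0 -> q5 -> q1 -> q4 -> q1 -> q4
Final state: q4
Accept states: {q1, q3, q5}

No, rejected (final state q4 is not an accept state)


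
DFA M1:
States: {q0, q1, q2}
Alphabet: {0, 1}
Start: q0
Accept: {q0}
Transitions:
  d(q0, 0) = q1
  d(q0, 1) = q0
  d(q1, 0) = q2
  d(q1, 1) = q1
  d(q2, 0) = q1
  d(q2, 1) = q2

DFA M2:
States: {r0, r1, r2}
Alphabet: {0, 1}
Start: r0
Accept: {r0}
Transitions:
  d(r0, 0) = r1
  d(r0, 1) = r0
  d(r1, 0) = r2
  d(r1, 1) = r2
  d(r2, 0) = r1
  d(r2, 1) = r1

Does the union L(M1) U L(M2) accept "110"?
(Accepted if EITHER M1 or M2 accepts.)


M1: final=q1 accepted=False
M2: final=r1 accepted=False

No, union rejects (neither accepts)


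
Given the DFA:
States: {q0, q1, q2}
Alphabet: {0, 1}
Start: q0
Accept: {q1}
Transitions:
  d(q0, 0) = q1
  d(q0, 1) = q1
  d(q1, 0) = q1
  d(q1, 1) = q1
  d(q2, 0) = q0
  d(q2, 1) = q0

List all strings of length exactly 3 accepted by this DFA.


All strings of length 3: 8 total
Accepted: 8

"000", "001", "010", "011", "100", "101", "110", "111"


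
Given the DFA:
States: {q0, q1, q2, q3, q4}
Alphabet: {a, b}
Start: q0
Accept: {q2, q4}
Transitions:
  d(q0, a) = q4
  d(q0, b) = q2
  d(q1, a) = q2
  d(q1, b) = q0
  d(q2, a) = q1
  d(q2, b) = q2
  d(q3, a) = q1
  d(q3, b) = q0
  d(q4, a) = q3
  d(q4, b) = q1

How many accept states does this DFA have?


Accept states listed: {q2, q4}
Counting: q2(1) q4(2)

2


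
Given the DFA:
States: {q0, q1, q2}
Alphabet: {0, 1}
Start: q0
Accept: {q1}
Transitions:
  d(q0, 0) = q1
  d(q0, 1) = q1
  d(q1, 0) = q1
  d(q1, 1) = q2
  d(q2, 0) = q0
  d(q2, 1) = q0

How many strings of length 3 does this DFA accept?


Enumerating all length-3 strings:
  "000" -> q1 [accept]
  "001" -> q2 [reject]
  "010" -> q0 [reject]
  "011" -> q0 [reject]
  "100" -> q1 [accept]
  "101" -> q2 [reject]
  "110" -> q0 [reject]
  "111" -> q0 [reject]

2 out of 8


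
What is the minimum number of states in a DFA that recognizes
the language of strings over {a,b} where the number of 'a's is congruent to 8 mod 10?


States track (count of 'a') mod 10.
Need 10 states: one per remainder 0..9; accept = remainder 8.

10


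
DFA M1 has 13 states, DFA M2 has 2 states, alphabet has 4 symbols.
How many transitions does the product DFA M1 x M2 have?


Product DFA has 13 * 2 = 26 states.
Each has 4 transitions: 26 * 4 = 104

104


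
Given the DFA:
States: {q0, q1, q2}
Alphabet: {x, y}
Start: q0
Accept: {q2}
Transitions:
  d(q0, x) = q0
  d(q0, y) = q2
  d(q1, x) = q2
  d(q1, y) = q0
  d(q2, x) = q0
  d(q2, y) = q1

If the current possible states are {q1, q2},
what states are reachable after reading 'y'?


Apply transition on 'y' from each current state:
  d(q1, y) = q0
  d(q2, y) = q1

{q0, q1}


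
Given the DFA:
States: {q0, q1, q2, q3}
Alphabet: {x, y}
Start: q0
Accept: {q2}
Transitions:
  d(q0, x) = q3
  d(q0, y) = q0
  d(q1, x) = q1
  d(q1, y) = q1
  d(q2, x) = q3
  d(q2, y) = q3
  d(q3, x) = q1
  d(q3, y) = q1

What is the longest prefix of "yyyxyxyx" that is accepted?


Run the DFA, marking each prefix where the state is accepting:
  "" -> q0 [reject]
  "y" -> q0 [reject]
  "yy" -> q0 [reject]
  "yyy" -> q0 [reject]
  "yyyx" -> q3 [reject]
  "yyyxy" -> q1 [reject]
  "yyyxyx" -> q1 [reject]
  "yyyxyxy" -> q1 [reject]
  "yyyxyxyx" -> q1 [reject]

No prefix is accepted


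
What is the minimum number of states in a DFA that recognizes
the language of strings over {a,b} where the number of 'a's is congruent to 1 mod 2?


States track (count of 'a') mod 2.
Need 2 states: one per remainder 0..1; accept = remainder 1.

2


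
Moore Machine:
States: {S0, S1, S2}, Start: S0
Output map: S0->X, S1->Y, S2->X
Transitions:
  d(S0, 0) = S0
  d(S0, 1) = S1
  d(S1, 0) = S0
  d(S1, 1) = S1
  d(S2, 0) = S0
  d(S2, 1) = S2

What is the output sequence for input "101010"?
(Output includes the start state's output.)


Start: S0 (output X)
  --1--> S1 (output Y)
  --0--> S0 (output X)
  --1--> S1 (output Y)
  --0--> S0 (output X)
  --1--> S1 (output Y)
  --0--> S0 (output X)

"XYXYXYX"


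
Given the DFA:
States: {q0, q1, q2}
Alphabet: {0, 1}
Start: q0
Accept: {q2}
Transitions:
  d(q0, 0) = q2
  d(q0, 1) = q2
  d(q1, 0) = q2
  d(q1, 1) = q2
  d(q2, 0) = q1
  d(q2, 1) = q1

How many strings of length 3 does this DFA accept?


Enumerating all length-3 strings:
  "000" -> q2 [accept]
  "001" -> q2 [accept]
  "010" -> q2 [accept]
  "011" -> q2 [accept]
  "100" -> q2 [accept]
  "101" -> q2 [accept]
  "110" -> q2 [accept]
  "111" -> q2 [accept]

8 out of 8


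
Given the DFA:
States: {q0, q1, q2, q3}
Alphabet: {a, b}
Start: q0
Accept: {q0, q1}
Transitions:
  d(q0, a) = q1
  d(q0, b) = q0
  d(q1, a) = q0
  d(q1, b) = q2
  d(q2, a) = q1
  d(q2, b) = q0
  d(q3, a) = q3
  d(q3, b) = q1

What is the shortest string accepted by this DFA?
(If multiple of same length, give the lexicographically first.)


BFS by string length (lex-first path to each state shown):
  len 0: q0<-""
Found accept state at length 0.

"" (empty string)
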